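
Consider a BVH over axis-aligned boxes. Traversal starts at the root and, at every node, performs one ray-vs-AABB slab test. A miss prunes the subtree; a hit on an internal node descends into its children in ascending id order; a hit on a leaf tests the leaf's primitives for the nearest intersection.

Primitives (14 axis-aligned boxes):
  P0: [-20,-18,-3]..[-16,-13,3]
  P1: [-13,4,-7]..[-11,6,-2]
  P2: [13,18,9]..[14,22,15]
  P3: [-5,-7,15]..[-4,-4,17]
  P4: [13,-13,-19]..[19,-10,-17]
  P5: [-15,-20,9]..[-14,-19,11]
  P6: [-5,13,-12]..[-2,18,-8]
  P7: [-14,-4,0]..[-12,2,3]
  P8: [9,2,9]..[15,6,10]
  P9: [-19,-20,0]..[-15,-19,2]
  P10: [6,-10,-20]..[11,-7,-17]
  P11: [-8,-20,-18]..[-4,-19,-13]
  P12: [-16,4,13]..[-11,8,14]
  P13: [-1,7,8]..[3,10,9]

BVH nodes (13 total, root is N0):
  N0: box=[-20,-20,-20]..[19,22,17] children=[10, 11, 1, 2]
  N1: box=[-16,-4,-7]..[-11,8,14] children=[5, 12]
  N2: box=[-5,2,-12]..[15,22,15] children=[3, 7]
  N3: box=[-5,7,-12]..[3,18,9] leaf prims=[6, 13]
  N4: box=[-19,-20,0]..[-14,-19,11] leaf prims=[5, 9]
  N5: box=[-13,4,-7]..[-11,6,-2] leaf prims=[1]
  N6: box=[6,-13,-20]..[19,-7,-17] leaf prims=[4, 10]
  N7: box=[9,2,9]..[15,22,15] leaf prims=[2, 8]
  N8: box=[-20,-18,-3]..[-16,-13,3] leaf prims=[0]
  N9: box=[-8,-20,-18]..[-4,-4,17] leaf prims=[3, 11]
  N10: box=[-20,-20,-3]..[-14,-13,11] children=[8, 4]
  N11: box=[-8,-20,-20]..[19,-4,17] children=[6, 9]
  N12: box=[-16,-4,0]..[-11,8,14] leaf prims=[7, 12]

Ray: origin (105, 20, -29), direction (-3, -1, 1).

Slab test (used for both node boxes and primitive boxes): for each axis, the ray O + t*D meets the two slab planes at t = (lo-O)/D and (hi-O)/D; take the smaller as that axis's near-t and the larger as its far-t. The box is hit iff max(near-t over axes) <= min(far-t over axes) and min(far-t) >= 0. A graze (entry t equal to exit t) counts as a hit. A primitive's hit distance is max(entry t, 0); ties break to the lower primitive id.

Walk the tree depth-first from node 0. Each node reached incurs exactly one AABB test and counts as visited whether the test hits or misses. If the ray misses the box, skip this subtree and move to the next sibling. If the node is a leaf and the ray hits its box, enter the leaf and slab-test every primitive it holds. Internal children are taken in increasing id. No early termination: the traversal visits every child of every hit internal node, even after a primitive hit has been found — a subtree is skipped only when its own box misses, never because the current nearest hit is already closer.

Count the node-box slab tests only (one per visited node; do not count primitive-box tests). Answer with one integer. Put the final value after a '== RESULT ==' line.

Traverse from the root:
N0 x:[86/3,125/3] y:[-2,40] z:[9,46] -> hit [86/3,40], descend [1, 2, 10, 11]
  N1 x:[116/3,121/3] y:[12,24] z:[22,43] -> miss, prune
  N2 x:[30,110/3] y:[-2,18] z:[17,44] -> miss, prune
  N10 x:[119/3,125/3] y:[33,40] z:[26,40] -> hit [119/3,40], descend [4, 8]
    N4 x:[119/3,124/3] y:[39,40] z:[29,40] -> hit [119/3,40] leaf, test {P5@t=119/3, P9(miss)}
    N8 x:[121/3,125/3] y:[33,38] z:[26,32] -> miss, prune
  N11 x:[86/3,113/3] y:[24,40] z:[9,46] -> hit [86/3,113/3], descend [6, 9]
    N6 x:[86/3,33] y:[27,33] z:[9,12] -> miss, prune
    N9 x:[109/3,113/3] y:[24,40] z:[11,46] -> hit [109/3,113/3] leaf, test {P3(miss), P11(miss)}

order=[0, 1, 2, 10, 4, 8, 11, 6, 9]  |boxes|=9  |leaves|=2  hit=P5

== RESULT ==
9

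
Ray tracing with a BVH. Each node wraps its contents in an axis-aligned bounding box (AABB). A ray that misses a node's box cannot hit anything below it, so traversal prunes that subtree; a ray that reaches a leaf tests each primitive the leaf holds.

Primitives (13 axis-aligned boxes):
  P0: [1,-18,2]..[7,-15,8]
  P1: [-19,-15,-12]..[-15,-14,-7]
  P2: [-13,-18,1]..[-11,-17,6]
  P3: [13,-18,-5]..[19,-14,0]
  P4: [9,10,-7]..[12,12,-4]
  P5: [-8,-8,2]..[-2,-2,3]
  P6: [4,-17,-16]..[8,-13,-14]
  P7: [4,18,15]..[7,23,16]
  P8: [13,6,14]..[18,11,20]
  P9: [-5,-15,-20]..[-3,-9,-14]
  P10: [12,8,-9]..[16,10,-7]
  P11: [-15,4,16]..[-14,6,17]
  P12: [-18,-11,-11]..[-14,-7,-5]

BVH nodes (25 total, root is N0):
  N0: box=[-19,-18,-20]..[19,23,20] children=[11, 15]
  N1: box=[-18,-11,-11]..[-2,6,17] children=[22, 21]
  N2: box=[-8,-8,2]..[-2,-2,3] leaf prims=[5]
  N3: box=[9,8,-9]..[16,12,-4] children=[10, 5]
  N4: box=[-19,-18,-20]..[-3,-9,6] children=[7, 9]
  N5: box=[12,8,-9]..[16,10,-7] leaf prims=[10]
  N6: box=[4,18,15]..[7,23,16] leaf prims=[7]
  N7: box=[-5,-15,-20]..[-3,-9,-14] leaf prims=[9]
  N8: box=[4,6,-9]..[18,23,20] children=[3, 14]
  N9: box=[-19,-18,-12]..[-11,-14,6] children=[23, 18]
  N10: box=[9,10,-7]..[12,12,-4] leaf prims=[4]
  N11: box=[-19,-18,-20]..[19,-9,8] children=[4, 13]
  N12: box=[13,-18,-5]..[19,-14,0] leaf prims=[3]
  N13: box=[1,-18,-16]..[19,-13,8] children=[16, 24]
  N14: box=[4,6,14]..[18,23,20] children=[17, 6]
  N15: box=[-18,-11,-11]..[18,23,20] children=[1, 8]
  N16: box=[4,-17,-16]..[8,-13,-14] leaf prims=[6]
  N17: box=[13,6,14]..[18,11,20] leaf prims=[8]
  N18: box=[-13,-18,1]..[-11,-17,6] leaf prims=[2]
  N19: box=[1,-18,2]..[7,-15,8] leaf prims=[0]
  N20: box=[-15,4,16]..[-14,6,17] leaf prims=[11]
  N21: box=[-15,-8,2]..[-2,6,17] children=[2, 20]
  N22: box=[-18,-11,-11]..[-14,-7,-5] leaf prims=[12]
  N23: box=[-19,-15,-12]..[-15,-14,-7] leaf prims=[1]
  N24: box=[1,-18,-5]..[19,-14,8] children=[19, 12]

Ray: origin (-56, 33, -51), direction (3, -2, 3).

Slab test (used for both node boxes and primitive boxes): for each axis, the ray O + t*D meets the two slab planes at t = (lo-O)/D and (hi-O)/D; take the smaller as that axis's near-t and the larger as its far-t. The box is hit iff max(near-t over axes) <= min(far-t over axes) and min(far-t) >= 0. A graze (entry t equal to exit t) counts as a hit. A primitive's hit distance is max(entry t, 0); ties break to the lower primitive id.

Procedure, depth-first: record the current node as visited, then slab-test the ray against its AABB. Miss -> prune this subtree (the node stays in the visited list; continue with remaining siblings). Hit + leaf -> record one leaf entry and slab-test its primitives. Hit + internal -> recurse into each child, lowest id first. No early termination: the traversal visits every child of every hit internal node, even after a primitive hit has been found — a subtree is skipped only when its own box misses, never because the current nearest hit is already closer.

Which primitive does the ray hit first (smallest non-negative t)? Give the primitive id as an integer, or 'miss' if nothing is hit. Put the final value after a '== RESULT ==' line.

Trace the traversal:
N0 x:[37/3,25] y:[5,51/2] z:[31/3,71/3] -> hit [37/3,71/3], descend [11, 15]
  N11 x:[37/3,25] y:[21,51/2] z:[31/3,59/3] -> miss, prune
  N15 x:[38/3,74/3] y:[5,22] z:[40/3,71/3] -> hit [40/3,22], descend [1, 8]
    N1 x:[38/3,18] y:[27/2,22] z:[40/3,68/3] -> hit [27/2,18], descend [21, 22]
      N21 x:[41/3,18] y:[27/2,41/2] z:[53/3,68/3] -> hit [53/3,18], descend [2, 20]
        N2 x:[16,18] y:[35/2,41/2] z:[53/3,18] -> hit [53/3,18] leaf, test {P5@t=53/3}
        N20 x:[41/3,14] y:[27/2,29/2] z:[67/3,68/3] -> miss, prune
      N22 x:[38/3,14] y:[20,22] z:[40/3,46/3] -> miss, prune
    N8 x:[20,74/3] y:[5,27/2] z:[14,71/3] -> miss, prune

Visited [0, 11, 15, 1, 21, 2, 20, 22, 8]. Tests: 9 box, 1 leaf. Nearest: P5.

== RESULT ==
5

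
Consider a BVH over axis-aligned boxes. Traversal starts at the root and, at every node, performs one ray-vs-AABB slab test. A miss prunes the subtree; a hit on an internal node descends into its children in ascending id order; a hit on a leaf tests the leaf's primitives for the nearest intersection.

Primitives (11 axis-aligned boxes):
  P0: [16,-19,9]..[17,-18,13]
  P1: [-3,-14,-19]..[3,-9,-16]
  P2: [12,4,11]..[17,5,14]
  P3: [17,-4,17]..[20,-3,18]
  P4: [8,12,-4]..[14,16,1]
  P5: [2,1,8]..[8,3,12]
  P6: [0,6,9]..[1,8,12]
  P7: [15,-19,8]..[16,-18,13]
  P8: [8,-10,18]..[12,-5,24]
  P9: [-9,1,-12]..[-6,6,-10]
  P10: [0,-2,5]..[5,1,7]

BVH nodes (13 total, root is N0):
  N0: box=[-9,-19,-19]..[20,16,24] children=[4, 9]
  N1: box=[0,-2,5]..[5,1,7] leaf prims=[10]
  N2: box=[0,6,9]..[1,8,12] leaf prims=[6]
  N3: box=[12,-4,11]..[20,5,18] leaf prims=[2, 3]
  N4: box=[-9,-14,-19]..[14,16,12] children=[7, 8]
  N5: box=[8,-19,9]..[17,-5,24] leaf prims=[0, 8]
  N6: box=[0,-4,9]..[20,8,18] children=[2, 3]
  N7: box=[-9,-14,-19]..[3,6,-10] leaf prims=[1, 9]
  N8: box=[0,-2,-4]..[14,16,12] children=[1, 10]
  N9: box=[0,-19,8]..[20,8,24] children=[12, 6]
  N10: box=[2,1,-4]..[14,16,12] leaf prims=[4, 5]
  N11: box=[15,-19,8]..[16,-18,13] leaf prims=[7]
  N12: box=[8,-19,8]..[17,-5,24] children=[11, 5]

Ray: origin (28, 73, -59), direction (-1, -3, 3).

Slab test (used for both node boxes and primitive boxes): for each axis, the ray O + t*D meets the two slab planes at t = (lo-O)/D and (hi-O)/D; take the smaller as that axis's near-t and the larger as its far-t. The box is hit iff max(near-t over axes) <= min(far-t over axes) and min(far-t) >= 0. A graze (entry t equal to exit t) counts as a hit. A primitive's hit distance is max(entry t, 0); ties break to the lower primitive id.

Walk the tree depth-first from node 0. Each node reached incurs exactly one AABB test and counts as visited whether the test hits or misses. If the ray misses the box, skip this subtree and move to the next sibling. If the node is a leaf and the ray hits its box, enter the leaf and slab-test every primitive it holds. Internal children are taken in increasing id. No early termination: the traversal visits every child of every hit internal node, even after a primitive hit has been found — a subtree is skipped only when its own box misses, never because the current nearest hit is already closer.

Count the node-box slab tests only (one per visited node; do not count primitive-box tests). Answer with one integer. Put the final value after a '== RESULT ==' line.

Walk:
N0 x:[8,37] y:[19,92/3] z:[40/3,83/3] -> hit [19,83/3], descend [4, 9]
  N4 x:[14,37] y:[19,29] z:[40/3,71/3] -> hit [19,71/3], descend [7, 8]
    N7 x:[25,37] y:[67/3,29] z:[40/3,49/3] -> miss, prune
    N8 x:[14,28] y:[19,25] z:[55/3,71/3] -> hit [19,71/3], descend [1, 10]
      N1 x:[23,28] y:[24,25] z:[64/3,22] -> miss, prune
      N10 x:[14,26] y:[19,24] z:[55/3,71/3] -> hit [19,71/3] leaf, test {P4@t=19, P5@t=70/3}
  N9 x:[8,28] y:[65/3,92/3] z:[67/3,83/3] -> hit [67/3,83/3], descend [6, 12]
    N6 x:[8,28] y:[65/3,77/3] z:[68/3,77/3] -> hit [68/3,77/3], descend [2, 3]
      N2 x:[27,28] y:[65/3,67/3] z:[68/3,71/3] -> miss, prune
      N3 x:[8,16] y:[68/3,77/3] z:[70/3,77/3] -> miss, prune
    N12 x:[11,20] y:[26,92/3] z:[67/3,83/3] -> miss, prune

Visited [0, 4, 7, 8, 1, 10, 9, 6, 2, 3, 12]. Tests: 11 box, 1 leaf. Nearest: P4.

== RESULT ==
11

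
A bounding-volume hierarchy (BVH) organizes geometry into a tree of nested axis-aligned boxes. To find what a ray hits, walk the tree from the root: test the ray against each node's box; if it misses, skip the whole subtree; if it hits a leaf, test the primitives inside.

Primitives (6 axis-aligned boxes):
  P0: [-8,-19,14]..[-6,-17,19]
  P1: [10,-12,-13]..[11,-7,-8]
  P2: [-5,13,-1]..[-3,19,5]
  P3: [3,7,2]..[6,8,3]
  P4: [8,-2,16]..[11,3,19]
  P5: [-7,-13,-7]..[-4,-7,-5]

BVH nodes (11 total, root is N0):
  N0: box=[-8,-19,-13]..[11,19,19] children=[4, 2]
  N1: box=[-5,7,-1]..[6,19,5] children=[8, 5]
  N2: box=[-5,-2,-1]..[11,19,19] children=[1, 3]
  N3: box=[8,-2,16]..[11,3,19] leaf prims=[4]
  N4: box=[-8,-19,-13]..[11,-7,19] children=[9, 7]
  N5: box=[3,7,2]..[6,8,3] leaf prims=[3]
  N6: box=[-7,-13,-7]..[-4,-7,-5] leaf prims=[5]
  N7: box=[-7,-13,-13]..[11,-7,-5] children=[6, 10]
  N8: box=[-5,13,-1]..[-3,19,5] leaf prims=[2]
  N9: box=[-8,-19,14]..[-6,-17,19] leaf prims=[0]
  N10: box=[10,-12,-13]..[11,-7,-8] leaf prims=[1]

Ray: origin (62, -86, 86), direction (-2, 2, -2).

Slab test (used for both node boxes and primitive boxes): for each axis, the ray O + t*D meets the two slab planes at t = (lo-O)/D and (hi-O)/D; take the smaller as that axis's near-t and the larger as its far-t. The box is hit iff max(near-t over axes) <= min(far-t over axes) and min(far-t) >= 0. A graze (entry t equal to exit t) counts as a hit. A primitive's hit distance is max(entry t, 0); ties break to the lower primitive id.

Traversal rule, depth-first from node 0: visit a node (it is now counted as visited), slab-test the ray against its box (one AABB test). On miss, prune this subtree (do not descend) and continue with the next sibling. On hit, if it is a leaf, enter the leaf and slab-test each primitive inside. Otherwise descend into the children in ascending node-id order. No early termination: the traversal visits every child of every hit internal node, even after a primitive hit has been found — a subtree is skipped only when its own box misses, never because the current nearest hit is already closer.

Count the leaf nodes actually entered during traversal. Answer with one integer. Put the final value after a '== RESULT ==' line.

Walk:
N0 x:[51/2,35] y:[67/2,105/2] z:[67/2,99/2] -> hit [67/2,35], descend [2, 4]
  N2 x:[51/2,67/2] y:[42,105/2] z:[67/2,87/2] -> miss, prune
  N4 x:[51/2,35] y:[67/2,79/2] z:[67/2,99/2] -> hit [67/2,35], descend [7, 9]
    N7 x:[51/2,69/2] y:[73/2,79/2] z:[91/2,99/2] -> miss, prune
    N9 x:[34,35] y:[67/2,69/2] z:[67/2,36] -> hit [34,69/2] leaf, test {P0@t=34}

Summary -> nodes [0, 2, 4, 7, 9]; box-tests=5; leaf-entries=1; first=P0

== RESULT ==
1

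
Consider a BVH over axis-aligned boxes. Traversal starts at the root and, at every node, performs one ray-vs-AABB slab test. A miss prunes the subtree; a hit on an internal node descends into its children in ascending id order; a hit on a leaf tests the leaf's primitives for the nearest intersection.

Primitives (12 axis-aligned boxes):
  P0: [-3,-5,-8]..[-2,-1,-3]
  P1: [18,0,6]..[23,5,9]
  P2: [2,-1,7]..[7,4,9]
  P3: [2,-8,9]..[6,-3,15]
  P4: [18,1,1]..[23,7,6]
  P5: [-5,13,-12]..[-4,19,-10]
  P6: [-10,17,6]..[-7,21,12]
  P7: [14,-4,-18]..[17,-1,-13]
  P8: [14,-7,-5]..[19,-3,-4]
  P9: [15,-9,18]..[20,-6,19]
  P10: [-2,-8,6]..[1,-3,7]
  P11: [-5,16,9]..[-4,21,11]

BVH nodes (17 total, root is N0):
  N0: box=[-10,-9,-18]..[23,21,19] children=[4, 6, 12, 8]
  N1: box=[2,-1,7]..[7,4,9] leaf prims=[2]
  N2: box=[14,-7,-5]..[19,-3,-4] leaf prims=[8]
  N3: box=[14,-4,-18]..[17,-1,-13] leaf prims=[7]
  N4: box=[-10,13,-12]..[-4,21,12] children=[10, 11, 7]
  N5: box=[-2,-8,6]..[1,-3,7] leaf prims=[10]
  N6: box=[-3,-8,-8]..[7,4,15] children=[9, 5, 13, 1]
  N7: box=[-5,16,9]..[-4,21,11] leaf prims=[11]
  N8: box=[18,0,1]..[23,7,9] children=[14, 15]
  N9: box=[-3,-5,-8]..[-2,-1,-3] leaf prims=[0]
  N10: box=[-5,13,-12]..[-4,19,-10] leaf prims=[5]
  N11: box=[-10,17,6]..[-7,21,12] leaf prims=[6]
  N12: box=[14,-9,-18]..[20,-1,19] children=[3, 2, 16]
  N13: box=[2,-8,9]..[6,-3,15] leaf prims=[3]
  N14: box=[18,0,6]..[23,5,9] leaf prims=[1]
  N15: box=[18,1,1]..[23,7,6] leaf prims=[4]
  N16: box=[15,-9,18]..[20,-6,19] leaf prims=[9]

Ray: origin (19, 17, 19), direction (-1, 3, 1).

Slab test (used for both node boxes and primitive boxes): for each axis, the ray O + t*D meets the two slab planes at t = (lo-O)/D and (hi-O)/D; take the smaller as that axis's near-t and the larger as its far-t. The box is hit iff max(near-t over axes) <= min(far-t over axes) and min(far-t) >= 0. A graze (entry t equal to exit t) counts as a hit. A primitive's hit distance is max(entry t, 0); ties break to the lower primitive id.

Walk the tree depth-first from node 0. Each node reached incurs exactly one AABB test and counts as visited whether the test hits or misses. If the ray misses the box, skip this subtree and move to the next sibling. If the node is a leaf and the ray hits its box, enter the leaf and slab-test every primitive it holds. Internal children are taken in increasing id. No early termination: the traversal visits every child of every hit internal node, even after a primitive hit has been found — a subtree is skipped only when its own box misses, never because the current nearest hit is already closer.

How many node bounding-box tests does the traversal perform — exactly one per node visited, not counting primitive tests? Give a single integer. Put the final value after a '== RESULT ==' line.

Walk:
N0 x:[-4,29] y:[-26/3,4/3] z:[-37,0] -> hit [-4,0], descend [4, 6, 8, 12]
  N4 x:[23,29] y:[-4/3,4/3] z:[-31,-7] -> miss, prune
  N6 x:[12,22] y:[-25/3,-13/3] z:[-27,-4] -> miss, prune
  N8 x:[-4,1] y:[-17/3,-10/3] z:[-18,-10] -> miss, prune
  N12 x:[-1,5] y:[-26/3,-6] z:[-37,0] -> miss, prune

5 AABB tests over nodes [0, 4, 6, 8, 12]; 0 leaves entered; closest miss.

== RESULT ==
5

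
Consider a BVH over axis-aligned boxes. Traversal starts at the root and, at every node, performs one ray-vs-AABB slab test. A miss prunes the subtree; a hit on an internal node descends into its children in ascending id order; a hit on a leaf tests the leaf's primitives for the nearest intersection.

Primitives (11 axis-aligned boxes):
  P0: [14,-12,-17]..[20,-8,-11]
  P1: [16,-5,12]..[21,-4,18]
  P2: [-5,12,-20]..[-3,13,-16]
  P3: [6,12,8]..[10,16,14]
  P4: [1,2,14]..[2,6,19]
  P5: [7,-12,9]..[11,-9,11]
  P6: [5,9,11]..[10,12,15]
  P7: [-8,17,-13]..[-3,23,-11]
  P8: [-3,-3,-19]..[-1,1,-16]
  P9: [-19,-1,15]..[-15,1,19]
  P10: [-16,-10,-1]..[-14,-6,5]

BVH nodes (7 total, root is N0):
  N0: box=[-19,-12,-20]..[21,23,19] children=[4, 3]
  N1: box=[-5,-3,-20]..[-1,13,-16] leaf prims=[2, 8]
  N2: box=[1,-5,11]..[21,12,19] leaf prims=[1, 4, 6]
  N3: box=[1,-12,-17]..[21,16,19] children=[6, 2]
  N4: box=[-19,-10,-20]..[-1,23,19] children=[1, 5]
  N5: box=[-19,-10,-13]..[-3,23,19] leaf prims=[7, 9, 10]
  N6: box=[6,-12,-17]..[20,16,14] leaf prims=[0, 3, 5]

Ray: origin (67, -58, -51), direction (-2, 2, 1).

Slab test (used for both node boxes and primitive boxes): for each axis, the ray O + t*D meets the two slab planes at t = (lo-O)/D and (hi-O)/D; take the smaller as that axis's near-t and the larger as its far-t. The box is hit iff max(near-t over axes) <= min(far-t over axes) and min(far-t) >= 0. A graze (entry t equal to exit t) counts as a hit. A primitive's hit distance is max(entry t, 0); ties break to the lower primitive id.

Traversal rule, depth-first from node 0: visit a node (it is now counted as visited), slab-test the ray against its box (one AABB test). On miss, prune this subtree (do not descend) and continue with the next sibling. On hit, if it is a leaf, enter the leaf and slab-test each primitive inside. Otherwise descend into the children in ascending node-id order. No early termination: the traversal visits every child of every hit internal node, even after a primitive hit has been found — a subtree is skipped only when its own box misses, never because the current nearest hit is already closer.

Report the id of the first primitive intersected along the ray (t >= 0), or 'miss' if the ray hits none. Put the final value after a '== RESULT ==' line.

Traverse from the root:
N0 x:[23,43] y:[23,81/2] z:[31,70] -> hit [31,81/2], descend [3, 4]
  N3 x:[23,33] y:[23,37] z:[34,70] -> miss, prune
  N4 x:[34,43] y:[24,81/2] z:[31,70] -> hit [34,81/2], descend [1, 5]
    N1 x:[34,36] y:[55/2,71/2] z:[31,35] -> hit [34,35] leaf, test {P2@t=35, P8(miss)}
    N5 x:[35,43] y:[24,81/2] z:[38,70] -> hit [38,81/2] leaf, test {P7(miss), P9(miss), P10(miss)}

5 AABB tests over nodes [0, 3, 4, 1, 5]; 2 leaves entered; closest P2.

== RESULT ==
2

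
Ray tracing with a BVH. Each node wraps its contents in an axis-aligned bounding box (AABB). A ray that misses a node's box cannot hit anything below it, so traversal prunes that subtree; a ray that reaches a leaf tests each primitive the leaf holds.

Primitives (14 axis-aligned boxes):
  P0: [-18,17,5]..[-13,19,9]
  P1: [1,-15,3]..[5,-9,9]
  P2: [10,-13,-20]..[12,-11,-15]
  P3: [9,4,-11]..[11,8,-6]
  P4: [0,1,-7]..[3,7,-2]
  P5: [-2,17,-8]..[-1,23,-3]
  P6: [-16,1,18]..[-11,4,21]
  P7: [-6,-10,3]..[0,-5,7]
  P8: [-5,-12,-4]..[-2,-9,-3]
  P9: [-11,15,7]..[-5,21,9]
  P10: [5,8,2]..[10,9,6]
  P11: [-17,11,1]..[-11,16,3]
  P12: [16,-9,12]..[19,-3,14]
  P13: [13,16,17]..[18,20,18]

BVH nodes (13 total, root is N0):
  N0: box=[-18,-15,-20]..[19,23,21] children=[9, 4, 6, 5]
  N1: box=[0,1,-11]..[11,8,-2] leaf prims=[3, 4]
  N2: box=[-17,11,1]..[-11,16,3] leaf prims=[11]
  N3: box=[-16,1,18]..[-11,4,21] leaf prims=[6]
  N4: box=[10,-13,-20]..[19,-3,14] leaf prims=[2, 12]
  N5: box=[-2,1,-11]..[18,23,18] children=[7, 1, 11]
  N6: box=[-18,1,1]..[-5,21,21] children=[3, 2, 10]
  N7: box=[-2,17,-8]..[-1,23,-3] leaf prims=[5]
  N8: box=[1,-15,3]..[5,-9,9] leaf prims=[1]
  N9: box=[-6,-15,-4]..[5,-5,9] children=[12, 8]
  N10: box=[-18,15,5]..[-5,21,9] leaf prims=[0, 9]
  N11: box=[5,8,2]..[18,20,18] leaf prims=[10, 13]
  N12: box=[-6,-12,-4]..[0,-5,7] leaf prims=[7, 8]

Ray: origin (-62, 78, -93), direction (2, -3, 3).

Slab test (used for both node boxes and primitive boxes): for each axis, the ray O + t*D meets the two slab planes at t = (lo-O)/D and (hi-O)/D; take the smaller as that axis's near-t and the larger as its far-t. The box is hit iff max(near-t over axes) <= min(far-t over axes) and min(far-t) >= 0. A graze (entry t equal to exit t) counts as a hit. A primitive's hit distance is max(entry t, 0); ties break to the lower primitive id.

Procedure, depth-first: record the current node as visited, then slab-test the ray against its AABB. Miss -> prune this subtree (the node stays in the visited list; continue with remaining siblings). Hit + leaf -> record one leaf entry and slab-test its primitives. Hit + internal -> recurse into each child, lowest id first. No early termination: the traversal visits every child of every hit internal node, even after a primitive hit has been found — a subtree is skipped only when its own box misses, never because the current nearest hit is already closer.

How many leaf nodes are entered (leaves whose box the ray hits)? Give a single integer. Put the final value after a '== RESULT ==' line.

Traverse from the root:
N0 x:[22,81/2] y:[55/3,31] z:[73/3,38] -> hit [73/3,31], descend [4, 5, 6, 9]
  N4 x:[36,81/2] y:[27,91/3] z:[73/3,107/3] -> miss, prune
  N5 x:[30,40] y:[55/3,77/3] z:[82/3,37] -> miss, prune
  N6 x:[22,57/2] y:[19,77/3] z:[94/3,38] -> miss, prune
  N9 x:[28,67/2] y:[83/3,31] z:[89/3,34] -> hit [89/3,31], descend [8, 12]
    N8 x:[63/2,67/2] y:[29,31] z:[32,34] -> miss, prune
    N12 x:[28,31] y:[83/3,30] z:[89/3,100/3] -> hit [89/3,30] leaf, test {P7(miss), P8@t=89/3}

Summary -> nodes [0, 4, 5, 6, 9, 8, 12]; box-tests=7; leaf-entries=1; first=P8

== RESULT ==
1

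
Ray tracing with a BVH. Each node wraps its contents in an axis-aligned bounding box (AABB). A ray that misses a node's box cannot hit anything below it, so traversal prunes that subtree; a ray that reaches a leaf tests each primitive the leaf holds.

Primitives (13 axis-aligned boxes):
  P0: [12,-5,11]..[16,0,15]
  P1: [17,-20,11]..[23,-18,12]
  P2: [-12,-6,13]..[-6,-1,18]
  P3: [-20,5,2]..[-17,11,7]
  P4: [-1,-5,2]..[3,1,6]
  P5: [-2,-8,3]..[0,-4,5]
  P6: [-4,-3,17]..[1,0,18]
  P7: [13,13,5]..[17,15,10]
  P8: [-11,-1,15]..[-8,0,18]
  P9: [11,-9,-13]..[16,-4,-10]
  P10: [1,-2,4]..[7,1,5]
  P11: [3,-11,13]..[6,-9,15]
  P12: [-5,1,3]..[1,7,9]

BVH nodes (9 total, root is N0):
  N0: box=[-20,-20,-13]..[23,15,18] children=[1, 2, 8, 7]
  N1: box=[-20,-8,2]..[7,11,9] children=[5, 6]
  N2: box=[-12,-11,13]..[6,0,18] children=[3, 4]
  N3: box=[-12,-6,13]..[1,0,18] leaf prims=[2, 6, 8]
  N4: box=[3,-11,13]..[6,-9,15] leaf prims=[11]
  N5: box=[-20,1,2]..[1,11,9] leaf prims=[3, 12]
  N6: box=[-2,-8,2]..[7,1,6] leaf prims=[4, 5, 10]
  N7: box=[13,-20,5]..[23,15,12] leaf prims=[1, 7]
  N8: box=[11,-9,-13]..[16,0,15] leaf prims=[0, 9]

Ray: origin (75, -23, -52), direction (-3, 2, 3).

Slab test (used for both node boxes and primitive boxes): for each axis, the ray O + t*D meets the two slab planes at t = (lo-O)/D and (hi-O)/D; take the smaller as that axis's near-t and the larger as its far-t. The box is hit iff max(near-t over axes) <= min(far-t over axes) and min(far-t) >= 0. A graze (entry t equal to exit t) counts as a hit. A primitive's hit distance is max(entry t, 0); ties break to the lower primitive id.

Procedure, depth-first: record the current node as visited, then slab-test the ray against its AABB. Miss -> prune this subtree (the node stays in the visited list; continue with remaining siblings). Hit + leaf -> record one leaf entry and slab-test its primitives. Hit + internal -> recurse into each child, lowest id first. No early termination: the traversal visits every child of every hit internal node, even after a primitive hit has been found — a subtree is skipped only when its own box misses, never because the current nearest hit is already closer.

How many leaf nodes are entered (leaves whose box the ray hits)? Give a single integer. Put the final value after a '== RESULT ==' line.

Trace the traversal:
N0 x:[52/3,95/3] y:[3/2,19] z:[13,70/3] -> hit [52/3,19], descend [1, 2, 7, 8]
  N1 x:[68/3,95/3] y:[15/2,17] z:[18,61/3] -> miss, prune
  N2 x:[23,29] y:[6,23/2] z:[65/3,70/3] -> miss, prune
  N7 x:[52/3,62/3] y:[3/2,19] z:[19,64/3] -> hit [19,19] leaf, test {P1(miss), P7(miss)}
  N8 x:[59/3,64/3] y:[7,23/2] z:[13,67/3] -> miss, prune

order=[0, 1, 2, 7, 8]  |boxes|=5  |leaves|=1  hit=miss

== RESULT ==
1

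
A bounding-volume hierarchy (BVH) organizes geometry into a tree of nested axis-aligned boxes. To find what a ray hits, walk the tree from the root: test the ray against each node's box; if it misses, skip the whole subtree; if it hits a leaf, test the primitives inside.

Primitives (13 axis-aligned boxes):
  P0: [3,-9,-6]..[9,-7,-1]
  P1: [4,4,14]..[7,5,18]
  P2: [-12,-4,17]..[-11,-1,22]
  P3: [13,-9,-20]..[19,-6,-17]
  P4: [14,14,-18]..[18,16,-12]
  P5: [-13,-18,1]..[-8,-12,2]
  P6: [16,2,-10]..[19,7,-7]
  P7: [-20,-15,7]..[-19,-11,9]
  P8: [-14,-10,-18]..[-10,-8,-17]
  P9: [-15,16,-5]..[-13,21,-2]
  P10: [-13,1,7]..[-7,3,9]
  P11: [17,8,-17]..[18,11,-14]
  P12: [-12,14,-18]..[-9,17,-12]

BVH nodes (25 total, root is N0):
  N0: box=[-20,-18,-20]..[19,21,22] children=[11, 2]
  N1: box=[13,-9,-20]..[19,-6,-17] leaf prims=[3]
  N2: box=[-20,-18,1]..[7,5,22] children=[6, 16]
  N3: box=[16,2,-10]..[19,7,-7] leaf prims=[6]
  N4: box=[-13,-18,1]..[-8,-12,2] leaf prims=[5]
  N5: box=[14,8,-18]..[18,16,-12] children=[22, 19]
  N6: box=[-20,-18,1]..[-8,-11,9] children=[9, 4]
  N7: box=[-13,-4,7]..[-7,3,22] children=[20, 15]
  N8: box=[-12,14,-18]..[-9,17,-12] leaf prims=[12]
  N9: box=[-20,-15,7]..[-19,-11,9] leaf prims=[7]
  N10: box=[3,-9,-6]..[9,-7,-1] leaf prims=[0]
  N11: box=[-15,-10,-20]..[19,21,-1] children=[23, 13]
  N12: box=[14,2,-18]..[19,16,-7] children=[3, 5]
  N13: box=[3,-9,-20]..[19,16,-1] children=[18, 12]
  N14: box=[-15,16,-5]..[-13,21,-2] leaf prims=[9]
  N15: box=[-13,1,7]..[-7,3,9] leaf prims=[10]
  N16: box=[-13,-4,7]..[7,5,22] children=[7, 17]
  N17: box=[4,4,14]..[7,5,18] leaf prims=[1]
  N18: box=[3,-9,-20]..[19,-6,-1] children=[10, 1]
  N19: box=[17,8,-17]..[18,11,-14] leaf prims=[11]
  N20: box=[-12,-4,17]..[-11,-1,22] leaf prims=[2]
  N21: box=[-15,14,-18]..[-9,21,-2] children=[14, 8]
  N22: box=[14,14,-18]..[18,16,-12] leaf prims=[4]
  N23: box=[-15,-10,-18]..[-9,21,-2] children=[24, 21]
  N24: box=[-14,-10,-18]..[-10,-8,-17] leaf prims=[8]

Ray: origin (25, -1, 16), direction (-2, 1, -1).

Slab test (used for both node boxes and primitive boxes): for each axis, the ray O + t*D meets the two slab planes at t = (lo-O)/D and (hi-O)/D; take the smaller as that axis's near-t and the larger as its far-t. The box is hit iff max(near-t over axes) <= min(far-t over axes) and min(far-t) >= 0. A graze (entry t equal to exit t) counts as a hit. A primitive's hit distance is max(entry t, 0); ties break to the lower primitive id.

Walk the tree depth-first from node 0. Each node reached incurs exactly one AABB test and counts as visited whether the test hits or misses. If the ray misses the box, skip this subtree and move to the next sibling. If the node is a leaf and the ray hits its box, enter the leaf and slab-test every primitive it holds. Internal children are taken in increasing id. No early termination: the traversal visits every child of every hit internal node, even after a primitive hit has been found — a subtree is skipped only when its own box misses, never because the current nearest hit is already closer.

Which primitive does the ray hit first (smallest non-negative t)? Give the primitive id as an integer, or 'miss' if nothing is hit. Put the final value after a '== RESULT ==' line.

Trace the traversal:
N0 x:[3,45/2] y:[-17,22] z:[-6,36] -> hit [3,22], descend [2, 11]
  N2 x:[9,45/2] y:[-17,6] z:[-6,15] -> miss, prune
  N11 x:[3,20] y:[-9,22] z:[17,36] -> hit [17,20], descend [13, 23]
    N13 x:[3,11] y:[-8,17] z:[17,36] -> miss, prune
    N23 x:[17,20] y:[-9,22] z:[18,34] -> hit [18,20], descend [21, 24]
      N21 x:[17,20] y:[15,22] z:[18,34] -> hit [18,20], descend [8, 14]
        N8 x:[17,37/2] y:[15,18] z:[28,34] -> miss, prune
        N14 x:[19,20] y:[17,22] z:[18,21] -> hit [19,20] leaf, test {P9@t=19}
      N24 x:[35/2,39/2] y:[-9,-7] z:[33,34] -> miss, prune

Visited [0, 2, 11, 13, 23, 21, 8, 14, 24]. Tests: 9 box, 1 leaf. Nearest: P9.

== RESULT ==
9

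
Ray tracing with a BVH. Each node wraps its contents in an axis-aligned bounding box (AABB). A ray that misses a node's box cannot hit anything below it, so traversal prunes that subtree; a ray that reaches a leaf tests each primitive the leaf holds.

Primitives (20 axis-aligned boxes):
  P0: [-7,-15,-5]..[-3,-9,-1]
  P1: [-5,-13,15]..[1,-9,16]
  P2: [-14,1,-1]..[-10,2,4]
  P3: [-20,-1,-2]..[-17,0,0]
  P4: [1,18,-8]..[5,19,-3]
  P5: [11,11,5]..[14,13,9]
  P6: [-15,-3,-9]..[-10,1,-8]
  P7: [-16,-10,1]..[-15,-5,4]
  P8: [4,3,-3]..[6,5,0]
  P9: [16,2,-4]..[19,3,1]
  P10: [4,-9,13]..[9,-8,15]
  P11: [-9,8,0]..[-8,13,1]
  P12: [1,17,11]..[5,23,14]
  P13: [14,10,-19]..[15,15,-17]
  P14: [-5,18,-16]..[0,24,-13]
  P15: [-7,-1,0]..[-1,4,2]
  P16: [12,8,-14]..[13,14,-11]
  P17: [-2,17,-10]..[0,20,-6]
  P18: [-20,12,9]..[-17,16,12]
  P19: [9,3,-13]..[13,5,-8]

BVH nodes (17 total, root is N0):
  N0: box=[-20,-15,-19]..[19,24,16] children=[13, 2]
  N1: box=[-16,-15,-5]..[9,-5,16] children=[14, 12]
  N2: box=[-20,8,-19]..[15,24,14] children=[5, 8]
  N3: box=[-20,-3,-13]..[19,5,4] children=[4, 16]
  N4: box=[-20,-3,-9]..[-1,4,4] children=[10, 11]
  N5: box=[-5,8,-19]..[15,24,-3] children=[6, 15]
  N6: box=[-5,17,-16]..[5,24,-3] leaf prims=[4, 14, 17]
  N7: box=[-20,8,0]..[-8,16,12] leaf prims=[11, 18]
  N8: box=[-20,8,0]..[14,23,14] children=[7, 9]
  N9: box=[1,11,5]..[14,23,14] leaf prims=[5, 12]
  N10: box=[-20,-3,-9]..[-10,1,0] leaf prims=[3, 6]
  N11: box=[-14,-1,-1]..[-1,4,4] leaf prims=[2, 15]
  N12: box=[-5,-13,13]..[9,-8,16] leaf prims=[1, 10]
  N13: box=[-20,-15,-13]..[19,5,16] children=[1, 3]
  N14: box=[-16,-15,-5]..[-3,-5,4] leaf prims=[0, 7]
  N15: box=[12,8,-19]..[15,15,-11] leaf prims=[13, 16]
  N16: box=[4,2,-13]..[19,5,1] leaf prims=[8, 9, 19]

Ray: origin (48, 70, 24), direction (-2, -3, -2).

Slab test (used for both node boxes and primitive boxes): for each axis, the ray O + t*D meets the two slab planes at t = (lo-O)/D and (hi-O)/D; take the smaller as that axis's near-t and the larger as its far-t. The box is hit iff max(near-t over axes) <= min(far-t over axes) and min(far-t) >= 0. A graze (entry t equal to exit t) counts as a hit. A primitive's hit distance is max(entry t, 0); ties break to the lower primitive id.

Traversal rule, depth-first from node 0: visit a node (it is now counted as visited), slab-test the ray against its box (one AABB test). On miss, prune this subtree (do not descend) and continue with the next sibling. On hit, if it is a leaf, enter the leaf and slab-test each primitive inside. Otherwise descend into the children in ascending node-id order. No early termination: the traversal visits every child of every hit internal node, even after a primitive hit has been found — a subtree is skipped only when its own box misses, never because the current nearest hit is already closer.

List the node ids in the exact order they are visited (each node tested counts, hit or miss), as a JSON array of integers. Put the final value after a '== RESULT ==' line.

Traverse from the root:
N0 x:[29/2,34] y:[46/3,85/3] z:[4,43/2] -> hit [46/3,43/2], descend [2, 13]
  N2 x:[33/2,34] y:[46/3,62/3] z:[5,43/2] -> hit [33/2,62/3], descend [5, 8]
    N5 x:[33/2,53/2] y:[46/3,62/3] z:[27/2,43/2] -> hit [33/2,62/3], descend [6, 15]
      N6 x:[43/2,53/2] y:[46/3,53/3] z:[27/2,20] -> miss, prune
      N15 x:[33/2,18] y:[55/3,62/3] z:[35/2,43/2] -> miss, prune
    N8 x:[17,34] y:[47/3,62/3] z:[5,12] -> miss, prune
  N13 x:[29/2,34] y:[65/3,85/3] z:[4,37/2] -> miss, prune

Visited [0, 2, 5, 6, 15, 8, 13]. Tests: 7 box, 0 leaf. Nearest: miss.

== RESULT ==
[0, 2, 5, 6, 15, 8, 13]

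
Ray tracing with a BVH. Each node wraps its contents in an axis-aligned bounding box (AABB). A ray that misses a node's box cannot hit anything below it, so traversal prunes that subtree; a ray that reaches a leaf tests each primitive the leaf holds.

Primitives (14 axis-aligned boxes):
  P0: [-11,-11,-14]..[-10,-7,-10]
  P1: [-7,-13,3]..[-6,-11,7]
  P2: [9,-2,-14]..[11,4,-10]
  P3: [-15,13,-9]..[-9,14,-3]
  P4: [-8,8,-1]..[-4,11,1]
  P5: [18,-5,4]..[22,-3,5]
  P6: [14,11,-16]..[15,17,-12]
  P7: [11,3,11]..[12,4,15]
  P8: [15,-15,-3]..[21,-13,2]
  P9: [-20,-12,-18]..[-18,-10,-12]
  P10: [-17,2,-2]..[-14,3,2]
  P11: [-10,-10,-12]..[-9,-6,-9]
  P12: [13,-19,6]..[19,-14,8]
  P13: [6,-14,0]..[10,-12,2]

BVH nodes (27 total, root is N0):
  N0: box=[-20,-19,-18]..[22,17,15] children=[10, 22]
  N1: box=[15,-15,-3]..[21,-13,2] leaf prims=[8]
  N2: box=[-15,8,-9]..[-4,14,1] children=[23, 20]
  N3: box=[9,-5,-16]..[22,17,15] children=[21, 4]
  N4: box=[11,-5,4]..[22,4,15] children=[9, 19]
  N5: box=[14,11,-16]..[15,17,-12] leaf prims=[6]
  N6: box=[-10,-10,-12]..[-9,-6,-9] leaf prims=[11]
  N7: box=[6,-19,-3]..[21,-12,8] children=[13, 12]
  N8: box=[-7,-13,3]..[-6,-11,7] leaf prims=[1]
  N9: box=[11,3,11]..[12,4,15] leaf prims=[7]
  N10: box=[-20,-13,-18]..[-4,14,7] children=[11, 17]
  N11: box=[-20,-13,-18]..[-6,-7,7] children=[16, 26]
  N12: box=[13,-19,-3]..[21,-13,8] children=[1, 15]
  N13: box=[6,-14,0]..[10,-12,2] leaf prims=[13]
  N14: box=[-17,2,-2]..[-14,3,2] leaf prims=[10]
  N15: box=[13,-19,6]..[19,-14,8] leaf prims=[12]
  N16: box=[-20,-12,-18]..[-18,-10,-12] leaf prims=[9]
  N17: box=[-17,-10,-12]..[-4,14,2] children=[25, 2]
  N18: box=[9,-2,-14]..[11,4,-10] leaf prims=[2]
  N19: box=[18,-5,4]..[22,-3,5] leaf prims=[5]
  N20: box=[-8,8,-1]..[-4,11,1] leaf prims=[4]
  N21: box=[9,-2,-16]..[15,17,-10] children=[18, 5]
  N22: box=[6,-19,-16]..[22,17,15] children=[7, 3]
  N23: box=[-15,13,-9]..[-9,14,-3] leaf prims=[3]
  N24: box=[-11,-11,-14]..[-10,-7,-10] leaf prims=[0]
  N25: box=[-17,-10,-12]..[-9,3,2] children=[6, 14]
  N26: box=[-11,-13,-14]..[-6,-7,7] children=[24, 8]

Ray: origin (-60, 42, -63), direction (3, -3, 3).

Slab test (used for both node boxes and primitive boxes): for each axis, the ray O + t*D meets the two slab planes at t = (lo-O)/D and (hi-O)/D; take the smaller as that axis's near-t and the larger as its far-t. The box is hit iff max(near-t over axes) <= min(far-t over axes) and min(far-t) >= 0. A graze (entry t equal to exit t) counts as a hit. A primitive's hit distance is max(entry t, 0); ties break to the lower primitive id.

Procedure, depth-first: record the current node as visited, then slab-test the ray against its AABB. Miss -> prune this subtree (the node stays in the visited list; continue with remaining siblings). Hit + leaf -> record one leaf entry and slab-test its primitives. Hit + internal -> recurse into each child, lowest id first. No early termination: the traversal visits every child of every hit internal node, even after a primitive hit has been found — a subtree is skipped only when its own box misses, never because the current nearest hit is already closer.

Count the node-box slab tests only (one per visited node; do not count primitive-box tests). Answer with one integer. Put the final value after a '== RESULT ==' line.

Trace the traversal:
N0 x:[40/3,82/3] y:[25/3,61/3] z:[15,26] -> hit [15,61/3], descend [10, 22]
  N10 x:[40/3,56/3] y:[28/3,55/3] z:[15,70/3] -> hit [15,55/3], descend [11, 17]
    N11 x:[40/3,18] y:[49/3,55/3] z:[15,70/3] -> hit [49/3,18], descend [16, 26]
      N16 x:[40/3,14] y:[52/3,18] z:[15,17] -> miss, prune
      N26 x:[49/3,18] y:[49/3,55/3] z:[49/3,70/3] -> hit [49/3,18], descend [8, 24]
        N8 x:[53/3,18] y:[53/3,55/3] z:[22,70/3] -> miss, prune
        N24 x:[49/3,50/3] y:[49/3,53/3] z:[49/3,53/3] -> hit [49/3,50/3] leaf, test {P0@t=49/3}
    N17 x:[43/3,56/3] y:[28/3,52/3] z:[17,65/3] -> hit [17,52/3], descend [2, 25]
      N2 x:[15,56/3] y:[28/3,34/3] z:[18,64/3] -> miss, prune
      N25 x:[43/3,17] y:[13,52/3] z:[17,65/3] -> hit [17,17], descend [6, 14]
        N6 x:[50/3,17] y:[16,52/3] z:[17,18] -> hit [17,17] leaf, test {P11@t=17}
        N14 x:[43/3,46/3] y:[13,40/3] z:[61/3,65/3] -> miss, prune
  N22 x:[22,82/3] y:[25/3,61/3] z:[47/3,26] -> miss, prune

Summary -> nodes [0, 10, 11, 16, 26, 8, 24, 17, 2, 25, 6, 14, 22]; box-tests=13; leaf-entries=2; first=P0

== RESULT ==
13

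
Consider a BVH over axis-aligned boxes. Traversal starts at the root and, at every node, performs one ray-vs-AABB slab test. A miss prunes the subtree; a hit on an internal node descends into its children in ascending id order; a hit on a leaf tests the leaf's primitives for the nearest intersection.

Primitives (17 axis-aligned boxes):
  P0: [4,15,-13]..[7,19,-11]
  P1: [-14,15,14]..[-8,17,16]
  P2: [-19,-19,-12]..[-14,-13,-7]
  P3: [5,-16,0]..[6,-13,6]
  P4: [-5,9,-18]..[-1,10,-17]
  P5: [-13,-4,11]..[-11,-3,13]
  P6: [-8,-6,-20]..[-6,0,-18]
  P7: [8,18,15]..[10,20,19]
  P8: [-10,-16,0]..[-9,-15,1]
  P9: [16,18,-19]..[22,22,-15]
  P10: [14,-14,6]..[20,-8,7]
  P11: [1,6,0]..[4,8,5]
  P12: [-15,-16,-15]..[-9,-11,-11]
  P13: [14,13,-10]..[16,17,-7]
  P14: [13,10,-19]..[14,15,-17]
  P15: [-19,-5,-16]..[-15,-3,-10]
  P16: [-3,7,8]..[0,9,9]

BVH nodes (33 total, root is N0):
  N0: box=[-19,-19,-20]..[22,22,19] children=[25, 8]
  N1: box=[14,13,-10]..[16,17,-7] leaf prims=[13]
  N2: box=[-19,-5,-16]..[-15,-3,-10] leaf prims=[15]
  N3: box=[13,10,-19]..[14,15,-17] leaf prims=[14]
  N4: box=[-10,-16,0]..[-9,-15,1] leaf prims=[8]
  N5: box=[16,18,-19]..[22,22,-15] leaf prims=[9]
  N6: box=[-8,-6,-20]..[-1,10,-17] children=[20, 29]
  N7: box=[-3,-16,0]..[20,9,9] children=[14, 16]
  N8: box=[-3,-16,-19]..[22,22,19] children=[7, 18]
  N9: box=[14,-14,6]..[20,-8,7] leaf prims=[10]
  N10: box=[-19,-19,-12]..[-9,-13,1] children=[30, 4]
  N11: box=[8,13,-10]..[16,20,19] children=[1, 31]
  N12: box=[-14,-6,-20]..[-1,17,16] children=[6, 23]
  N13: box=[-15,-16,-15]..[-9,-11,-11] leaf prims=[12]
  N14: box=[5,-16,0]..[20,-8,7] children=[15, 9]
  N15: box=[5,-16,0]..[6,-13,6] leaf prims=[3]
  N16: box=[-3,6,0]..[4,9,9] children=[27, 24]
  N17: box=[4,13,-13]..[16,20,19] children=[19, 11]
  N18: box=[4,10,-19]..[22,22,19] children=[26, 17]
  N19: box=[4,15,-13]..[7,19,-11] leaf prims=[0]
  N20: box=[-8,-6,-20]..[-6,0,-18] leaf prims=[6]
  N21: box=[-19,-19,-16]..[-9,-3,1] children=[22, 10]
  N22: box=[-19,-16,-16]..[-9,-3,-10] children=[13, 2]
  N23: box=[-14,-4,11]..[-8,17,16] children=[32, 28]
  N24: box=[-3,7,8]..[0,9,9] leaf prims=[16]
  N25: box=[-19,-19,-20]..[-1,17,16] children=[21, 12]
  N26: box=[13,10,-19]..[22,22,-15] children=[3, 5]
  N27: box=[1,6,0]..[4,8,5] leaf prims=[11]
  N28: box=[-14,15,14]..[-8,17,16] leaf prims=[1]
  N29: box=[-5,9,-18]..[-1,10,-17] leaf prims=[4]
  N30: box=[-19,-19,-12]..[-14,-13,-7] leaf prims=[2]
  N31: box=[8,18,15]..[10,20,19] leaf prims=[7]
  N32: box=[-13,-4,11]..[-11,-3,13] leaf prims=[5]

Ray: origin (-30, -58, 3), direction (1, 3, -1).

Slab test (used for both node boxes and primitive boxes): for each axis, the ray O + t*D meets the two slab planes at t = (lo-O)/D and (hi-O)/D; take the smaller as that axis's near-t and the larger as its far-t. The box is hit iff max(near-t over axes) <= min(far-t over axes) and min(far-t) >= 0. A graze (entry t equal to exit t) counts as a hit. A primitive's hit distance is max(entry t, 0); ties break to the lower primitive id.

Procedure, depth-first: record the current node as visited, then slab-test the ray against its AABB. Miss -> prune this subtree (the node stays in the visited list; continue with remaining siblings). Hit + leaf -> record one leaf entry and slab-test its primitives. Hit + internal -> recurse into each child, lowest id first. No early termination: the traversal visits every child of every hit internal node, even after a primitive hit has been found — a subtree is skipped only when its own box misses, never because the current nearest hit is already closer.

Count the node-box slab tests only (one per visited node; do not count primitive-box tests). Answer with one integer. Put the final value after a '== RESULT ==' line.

Traverse from the root:
N0 x:[11,52] y:[13,80/3] z:[-16,23] -> hit [13,23], descend [8, 25]
  N8 x:[27,52] y:[14,80/3] z:[-16,22] -> miss, prune
  N25 x:[11,29] y:[13,25] z:[-13,23] -> hit [13,23], descend [12, 21]
    N12 x:[16,29] y:[52/3,25] z:[-13,23] -> hit [52/3,23], descend [6, 23]
      N6 x:[22,29] y:[52/3,68/3] z:[20,23] -> hit [22,68/3], descend [20, 29]
        N20 x:[22,24] y:[52/3,58/3] z:[21,23] -> miss, prune
        N29 x:[25,29] y:[67/3,68/3] z:[20,21] -> miss, prune
      N23 x:[16,22] y:[18,25] z:[-13,-8] -> miss, prune
    N21 x:[11,21] y:[13,55/3] z:[2,19] -> hit [13,55/3], descend [10, 22]
      N10 x:[11,21] y:[13,15] z:[2,15] -> hit [13,15], descend [4, 30]
        N4 x:[20,21] y:[14,43/3] z:[2,3] -> miss, prune
        N30 x:[11,16] y:[13,15] z:[10,15] -> hit [13,15] leaf, test {P2@t=13}
      N22 x:[11,21] y:[14,55/3] z:[13,19] -> hit [14,55/3], descend [2, 13]
        N2 x:[11,15] y:[53/3,55/3] z:[13,19] -> miss, prune
        N13 x:[15,21] y:[14,47/3] z:[14,18] -> hit [15,47/3] leaf, test {P12@t=15}

order=[0, 8, 25, 12, 6, 20, 29, 23, 21, 10, 4, 30, 22, 2, 13]  |boxes|=15  |leaves|=2  hit=P2

== RESULT ==
15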